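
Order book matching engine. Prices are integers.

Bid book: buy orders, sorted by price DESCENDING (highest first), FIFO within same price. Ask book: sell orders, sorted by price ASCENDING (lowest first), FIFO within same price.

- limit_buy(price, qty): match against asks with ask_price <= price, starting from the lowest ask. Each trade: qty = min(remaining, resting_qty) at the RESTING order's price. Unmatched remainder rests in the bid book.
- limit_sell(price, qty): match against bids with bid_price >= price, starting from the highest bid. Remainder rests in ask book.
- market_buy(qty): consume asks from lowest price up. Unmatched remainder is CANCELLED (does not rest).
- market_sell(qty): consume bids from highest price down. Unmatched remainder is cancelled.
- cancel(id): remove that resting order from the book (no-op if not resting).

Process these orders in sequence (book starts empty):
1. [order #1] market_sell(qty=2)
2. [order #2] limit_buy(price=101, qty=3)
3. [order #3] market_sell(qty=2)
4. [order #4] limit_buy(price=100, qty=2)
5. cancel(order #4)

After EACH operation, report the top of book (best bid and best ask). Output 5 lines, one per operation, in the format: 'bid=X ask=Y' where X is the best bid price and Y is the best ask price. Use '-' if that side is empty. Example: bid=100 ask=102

Answer: bid=- ask=-
bid=101 ask=-
bid=101 ask=-
bid=101 ask=-
bid=101 ask=-

Derivation:
After op 1 [order #1] market_sell(qty=2): fills=none; bids=[-] asks=[-]
After op 2 [order #2] limit_buy(price=101, qty=3): fills=none; bids=[#2:3@101] asks=[-]
After op 3 [order #3] market_sell(qty=2): fills=#2x#3:2@101; bids=[#2:1@101] asks=[-]
After op 4 [order #4] limit_buy(price=100, qty=2): fills=none; bids=[#2:1@101 #4:2@100] asks=[-]
After op 5 cancel(order #4): fills=none; bids=[#2:1@101] asks=[-]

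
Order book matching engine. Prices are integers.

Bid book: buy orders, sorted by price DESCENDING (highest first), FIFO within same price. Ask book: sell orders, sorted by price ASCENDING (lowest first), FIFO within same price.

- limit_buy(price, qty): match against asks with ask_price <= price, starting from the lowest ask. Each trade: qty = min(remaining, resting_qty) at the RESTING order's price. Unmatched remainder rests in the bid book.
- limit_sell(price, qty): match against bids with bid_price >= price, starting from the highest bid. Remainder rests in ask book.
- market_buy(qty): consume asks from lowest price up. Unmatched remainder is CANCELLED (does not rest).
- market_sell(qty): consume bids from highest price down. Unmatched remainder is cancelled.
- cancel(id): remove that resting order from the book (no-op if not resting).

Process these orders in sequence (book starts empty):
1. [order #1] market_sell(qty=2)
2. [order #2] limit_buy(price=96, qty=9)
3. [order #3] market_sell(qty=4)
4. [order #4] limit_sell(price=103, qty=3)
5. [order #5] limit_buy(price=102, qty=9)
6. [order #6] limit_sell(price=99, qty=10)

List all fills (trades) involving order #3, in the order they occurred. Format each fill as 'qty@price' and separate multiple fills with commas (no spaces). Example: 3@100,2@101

After op 1 [order #1] market_sell(qty=2): fills=none; bids=[-] asks=[-]
After op 2 [order #2] limit_buy(price=96, qty=9): fills=none; bids=[#2:9@96] asks=[-]
After op 3 [order #3] market_sell(qty=4): fills=#2x#3:4@96; bids=[#2:5@96] asks=[-]
After op 4 [order #4] limit_sell(price=103, qty=3): fills=none; bids=[#2:5@96] asks=[#4:3@103]
After op 5 [order #5] limit_buy(price=102, qty=9): fills=none; bids=[#5:9@102 #2:5@96] asks=[#4:3@103]
After op 6 [order #6] limit_sell(price=99, qty=10): fills=#5x#6:9@102; bids=[#2:5@96] asks=[#6:1@99 #4:3@103]

Answer: 4@96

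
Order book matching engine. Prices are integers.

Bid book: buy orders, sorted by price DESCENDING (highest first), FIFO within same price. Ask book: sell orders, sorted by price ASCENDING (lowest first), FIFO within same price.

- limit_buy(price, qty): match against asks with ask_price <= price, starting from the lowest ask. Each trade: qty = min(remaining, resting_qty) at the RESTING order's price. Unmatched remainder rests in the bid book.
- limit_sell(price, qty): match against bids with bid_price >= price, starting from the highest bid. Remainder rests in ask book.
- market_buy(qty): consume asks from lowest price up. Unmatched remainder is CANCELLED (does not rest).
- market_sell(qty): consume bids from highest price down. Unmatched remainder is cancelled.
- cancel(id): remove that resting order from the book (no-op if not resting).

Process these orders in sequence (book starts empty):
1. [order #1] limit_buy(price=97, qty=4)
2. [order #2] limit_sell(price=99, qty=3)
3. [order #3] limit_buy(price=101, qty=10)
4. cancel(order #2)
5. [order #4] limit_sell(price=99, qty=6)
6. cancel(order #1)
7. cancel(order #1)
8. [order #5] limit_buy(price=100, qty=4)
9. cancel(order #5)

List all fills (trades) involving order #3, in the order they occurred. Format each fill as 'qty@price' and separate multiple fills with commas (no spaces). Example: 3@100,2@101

After op 1 [order #1] limit_buy(price=97, qty=4): fills=none; bids=[#1:4@97] asks=[-]
After op 2 [order #2] limit_sell(price=99, qty=3): fills=none; bids=[#1:4@97] asks=[#2:3@99]
After op 3 [order #3] limit_buy(price=101, qty=10): fills=#3x#2:3@99; bids=[#3:7@101 #1:4@97] asks=[-]
After op 4 cancel(order #2): fills=none; bids=[#3:7@101 #1:4@97] asks=[-]
After op 5 [order #4] limit_sell(price=99, qty=6): fills=#3x#4:6@101; bids=[#3:1@101 #1:4@97] asks=[-]
After op 6 cancel(order #1): fills=none; bids=[#3:1@101] asks=[-]
After op 7 cancel(order #1): fills=none; bids=[#3:1@101] asks=[-]
After op 8 [order #5] limit_buy(price=100, qty=4): fills=none; bids=[#3:1@101 #5:4@100] asks=[-]
After op 9 cancel(order #5): fills=none; bids=[#3:1@101] asks=[-]

Answer: 3@99,6@101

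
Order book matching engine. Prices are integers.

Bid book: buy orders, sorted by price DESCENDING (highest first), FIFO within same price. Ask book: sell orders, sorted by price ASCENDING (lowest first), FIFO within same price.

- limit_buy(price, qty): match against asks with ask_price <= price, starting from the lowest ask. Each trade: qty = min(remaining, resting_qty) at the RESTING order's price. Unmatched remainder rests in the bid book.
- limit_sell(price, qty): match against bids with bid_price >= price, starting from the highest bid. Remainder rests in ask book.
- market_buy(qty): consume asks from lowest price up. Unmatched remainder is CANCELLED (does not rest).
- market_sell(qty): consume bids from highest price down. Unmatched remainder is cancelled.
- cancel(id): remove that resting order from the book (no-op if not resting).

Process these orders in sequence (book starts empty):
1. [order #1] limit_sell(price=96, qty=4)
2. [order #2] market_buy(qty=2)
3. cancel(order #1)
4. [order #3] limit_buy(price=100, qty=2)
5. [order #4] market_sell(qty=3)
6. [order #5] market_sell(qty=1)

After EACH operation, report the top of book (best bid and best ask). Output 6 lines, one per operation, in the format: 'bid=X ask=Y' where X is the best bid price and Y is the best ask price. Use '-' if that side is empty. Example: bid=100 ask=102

Answer: bid=- ask=96
bid=- ask=96
bid=- ask=-
bid=100 ask=-
bid=- ask=-
bid=- ask=-

Derivation:
After op 1 [order #1] limit_sell(price=96, qty=4): fills=none; bids=[-] asks=[#1:4@96]
After op 2 [order #2] market_buy(qty=2): fills=#2x#1:2@96; bids=[-] asks=[#1:2@96]
After op 3 cancel(order #1): fills=none; bids=[-] asks=[-]
After op 4 [order #3] limit_buy(price=100, qty=2): fills=none; bids=[#3:2@100] asks=[-]
After op 5 [order #4] market_sell(qty=3): fills=#3x#4:2@100; bids=[-] asks=[-]
After op 6 [order #5] market_sell(qty=1): fills=none; bids=[-] asks=[-]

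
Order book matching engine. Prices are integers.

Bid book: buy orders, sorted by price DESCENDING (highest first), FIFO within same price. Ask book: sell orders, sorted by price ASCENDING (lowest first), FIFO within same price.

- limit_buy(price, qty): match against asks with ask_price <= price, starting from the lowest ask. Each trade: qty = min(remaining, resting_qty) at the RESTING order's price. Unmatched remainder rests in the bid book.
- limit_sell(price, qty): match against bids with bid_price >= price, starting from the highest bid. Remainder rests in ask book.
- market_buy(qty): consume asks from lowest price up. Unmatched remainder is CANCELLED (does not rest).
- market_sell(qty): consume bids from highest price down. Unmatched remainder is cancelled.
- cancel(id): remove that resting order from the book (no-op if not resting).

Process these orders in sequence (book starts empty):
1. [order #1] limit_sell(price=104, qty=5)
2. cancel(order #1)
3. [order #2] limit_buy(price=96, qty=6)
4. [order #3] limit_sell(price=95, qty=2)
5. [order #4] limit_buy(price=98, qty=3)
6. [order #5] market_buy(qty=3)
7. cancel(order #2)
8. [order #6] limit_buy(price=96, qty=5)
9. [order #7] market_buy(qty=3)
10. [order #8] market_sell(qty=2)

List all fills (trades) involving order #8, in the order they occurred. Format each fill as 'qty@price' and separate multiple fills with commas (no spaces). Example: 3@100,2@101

Answer: 2@98

Derivation:
After op 1 [order #1] limit_sell(price=104, qty=5): fills=none; bids=[-] asks=[#1:5@104]
After op 2 cancel(order #1): fills=none; bids=[-] asks=[-]
After op 3 [order #2] limit_buy(price=96, qty=6): fills=none; bids=[#2:6@96] asks=[-]
After op 4 [order #3] limit_sell(price=95, qty=2): fills=#2x#3:2@96; bids=[#2:4@96] asks=[-]
After op 5 [order #4] limit_buy(price=98, qty=3): fills=none; bids=[#4:3@98 #2:4@96] asks=[-]
After op 6 [order #5] market_buy(qty=3): fills=none; bids=[#4:3@98 #2:4@96] asks=[-]
After op 7 cancel(order #2): fills=none; bids=[#4:3@98] asks=[-]
After op 8 [order #6] limit_buy(price=96, qty=5): fills=none; bids=[#4:3@98 #6:5@96] asks=[-]
After op 9 [order #7] market_buy(qty=3): fills=none; bids=[#4:3@98 #6:5@96] asks=[-]
After op 10 [order #8] market_sell(qty=2): fills=#4x#8:2@98; bids=[#4:1@98 #6:5@96] asks=[-]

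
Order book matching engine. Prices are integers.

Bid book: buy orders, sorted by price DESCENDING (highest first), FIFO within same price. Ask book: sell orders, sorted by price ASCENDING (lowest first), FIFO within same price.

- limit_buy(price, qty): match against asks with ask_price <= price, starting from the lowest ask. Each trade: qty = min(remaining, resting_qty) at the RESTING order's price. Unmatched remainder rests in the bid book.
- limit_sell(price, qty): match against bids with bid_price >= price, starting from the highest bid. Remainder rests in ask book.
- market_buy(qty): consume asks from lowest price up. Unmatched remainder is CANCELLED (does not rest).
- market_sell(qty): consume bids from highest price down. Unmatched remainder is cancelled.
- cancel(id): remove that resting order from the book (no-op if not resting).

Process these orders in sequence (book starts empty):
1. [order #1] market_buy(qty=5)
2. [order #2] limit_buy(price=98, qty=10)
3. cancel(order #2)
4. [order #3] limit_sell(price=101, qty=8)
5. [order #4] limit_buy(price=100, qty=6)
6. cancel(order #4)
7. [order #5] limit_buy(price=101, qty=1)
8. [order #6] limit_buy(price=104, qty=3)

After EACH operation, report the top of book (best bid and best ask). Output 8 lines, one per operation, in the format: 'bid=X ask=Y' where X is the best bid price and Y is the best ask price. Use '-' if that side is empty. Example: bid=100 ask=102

After op 1 [order #1] market_buy(qty=5): fills=none; bids=[-] asks=[-]
After op 2 [order #2] limit_buy(price=98, qty=10): fills=none; bids=[#2:10@98] asks=[-]
After op 3 cancel(order #2): fills=none; bids=[-] asks=[-]
After op 4 [order #3] limit_sell(price=101, qty=8): fills=none; bids=[-] asks=[#3:8@101]
After op 5 [order #4] limit_buy(price=100, qty=6): fills=none; bids=[#4:6@100] asks=[#3:8@101]
After op 6 cancel(order #4): fills=none; bids=[-] asks=[#3:8@101]
After op 7 [order #5] limit_buy(price=101, qty=1): fills=#5x#3:1@101; bids=[-] asks=[#3:7@101]
After op 8 [order #6] limit_buy(price=104, qty=3): fills=#6x#3:3@101; bids=[-] asks=[#3:4@101]

Answer: bid=- ask=-
bid=98 ask=-
bid=- ask=-
bid=- ask=101
bid=100 ask=101
bid=- ask=101
bid=- ask=101
bid=- ask=101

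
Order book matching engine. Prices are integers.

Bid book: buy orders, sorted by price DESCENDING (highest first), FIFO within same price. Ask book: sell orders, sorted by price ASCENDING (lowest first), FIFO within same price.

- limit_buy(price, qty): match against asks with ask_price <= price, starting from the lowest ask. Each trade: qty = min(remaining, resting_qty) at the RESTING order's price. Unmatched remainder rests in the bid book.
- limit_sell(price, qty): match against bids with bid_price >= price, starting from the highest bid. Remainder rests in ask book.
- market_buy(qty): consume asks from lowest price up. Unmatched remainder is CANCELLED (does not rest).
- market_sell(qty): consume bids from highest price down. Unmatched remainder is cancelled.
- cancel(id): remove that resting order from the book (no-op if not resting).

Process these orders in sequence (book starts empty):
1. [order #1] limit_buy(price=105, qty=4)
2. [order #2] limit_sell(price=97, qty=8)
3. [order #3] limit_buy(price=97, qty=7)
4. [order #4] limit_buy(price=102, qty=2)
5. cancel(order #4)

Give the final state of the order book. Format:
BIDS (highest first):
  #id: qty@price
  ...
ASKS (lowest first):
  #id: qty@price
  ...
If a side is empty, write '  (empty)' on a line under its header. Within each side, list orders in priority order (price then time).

Answer: BIDS (highest first):
  #3: 3@97
ASKS (lowest first):
  (empty)

Derivation:
After op 1 [order #1] limit_buy(price=105, qty=4): fills=none; bids=[#1:4@105] asks=[-]
After op 2 [order #2] limit_sell(price=97, qty=8): fills=#1x#2:4@105; bids=[-] asks=[#2:4@97]
After op 3 [order #3] limit_buy(price=97, qty=7): fills=#3x#2:4@97; bids=[#3:3@97] asks=[-]
After op 4 [order #4] limit_buy(price=102, qty=2): fills=none; bids=[#4:2@102 #3:3@97] asks=[-]
After op 5 cancel(order #4): fills=none; bids=[#3:3@97] asks=[-]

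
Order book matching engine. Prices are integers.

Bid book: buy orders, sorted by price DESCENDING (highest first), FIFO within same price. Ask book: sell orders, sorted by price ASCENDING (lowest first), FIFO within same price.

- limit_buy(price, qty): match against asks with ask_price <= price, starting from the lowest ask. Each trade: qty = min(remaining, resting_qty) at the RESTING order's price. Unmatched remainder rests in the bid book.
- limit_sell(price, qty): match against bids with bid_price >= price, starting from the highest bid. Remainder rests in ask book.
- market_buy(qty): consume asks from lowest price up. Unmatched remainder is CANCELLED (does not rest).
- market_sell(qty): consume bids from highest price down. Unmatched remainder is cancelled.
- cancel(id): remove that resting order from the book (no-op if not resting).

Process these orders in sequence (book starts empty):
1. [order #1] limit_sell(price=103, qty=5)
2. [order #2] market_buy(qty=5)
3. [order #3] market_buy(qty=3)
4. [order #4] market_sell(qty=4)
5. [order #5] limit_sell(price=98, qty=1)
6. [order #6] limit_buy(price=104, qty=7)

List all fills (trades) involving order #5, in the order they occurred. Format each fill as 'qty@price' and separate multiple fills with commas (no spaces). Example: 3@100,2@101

After op 1 [order #1] limit_sell(price=103, qty=5): fills=none; bids=[-] asks=[#1:5@103]
After op 2 [order #2] market_buy(qty=5): fills=#2x#1:5@103; bids=[-] asks=[-]
After op 3 [order #3] market_buy(qty=3): fills=none; bids=[-] asks=[-]
After op 4 [order #4] market_sell(qty=4): fills=none; bids=[-] asks=[-]
After op 5 [order #5] limit_sell(price=98, qty=1): fills=none; bids=[-] asks=[#5:1@98]
After op 6 [order #6] limit_buy(price=104, qty=7): fills=#6x#5:1@98; bids=[#6:6@104] asks=[-]

Answer: 1@98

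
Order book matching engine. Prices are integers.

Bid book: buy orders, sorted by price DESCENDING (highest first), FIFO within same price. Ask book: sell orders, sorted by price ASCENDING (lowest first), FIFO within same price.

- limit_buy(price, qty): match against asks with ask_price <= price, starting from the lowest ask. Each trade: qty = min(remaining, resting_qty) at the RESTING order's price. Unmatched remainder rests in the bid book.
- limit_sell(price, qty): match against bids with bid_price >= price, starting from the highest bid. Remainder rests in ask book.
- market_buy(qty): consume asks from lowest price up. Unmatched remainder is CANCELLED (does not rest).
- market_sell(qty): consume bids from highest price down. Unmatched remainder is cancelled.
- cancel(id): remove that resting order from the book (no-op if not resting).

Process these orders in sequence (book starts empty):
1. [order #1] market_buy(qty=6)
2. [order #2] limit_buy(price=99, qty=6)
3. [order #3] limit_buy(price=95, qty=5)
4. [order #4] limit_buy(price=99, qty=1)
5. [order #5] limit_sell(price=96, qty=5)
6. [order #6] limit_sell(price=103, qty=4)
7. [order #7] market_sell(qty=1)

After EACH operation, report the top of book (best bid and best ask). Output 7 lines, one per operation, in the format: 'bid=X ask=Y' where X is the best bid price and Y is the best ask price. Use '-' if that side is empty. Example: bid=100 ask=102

Answer: bid=- ask=-
bid=99 ask=-
bid=99 ask=-
bid=99 ask=-
bid=99 ask=-
bid=99 ask=103
bid=99 ask=103

Derivation:
After op 1 [order #1] market_buy(qty=6): fills=none; bids=[-] asks=[-]
After op 2 [order #2] limit_buy(price=99, qty=6): fills=none; bids=[#2:6@99] asks=[-]
After op 3 [order #3] limit_buy(price=95, qty=5): fills=none; bids=[#2:6@99 #3:5@95] asks=[-]
After op 4 [order #4] limit_buy(price=99, qty=1): fills=none; bids=[#2:6@99 #4:1@99 #3:5@95] asks=[-]
After op 5 [order #5] limit_sell(price=96, qty=5): fills=#2x#5:5@99; bids=[#2:1@99 #4:1@99 #3:5@95] asks=[-]
After op 6 [order #6] limit_sell(price=103, qty=4): fills=none; bids=[#2:1@99 #4:1@99 #3:5@95] asks=[#6:4@103]
After op 7 [order #7] market_sell(qty=1): fills=#2x#7:1@99; bids=[#4:1@99 #3:5@95] asks=[#6:4@103]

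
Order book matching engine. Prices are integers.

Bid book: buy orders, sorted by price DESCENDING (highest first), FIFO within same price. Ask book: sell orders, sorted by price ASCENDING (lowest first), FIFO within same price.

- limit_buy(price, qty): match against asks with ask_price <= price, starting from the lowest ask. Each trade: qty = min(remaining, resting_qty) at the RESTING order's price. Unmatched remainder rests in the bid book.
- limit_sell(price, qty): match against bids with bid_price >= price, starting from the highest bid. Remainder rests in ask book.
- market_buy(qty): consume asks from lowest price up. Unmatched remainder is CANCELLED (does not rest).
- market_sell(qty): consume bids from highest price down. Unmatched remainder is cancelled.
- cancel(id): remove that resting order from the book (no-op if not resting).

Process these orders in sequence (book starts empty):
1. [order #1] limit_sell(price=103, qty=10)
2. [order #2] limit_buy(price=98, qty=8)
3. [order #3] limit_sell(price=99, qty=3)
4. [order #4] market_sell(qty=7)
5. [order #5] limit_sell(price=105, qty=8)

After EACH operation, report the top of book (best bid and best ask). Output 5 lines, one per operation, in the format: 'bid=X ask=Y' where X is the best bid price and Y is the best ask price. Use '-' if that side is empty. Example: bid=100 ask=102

Answer: bid=- ask=103
bid=98 ask=103
bid=98 ask=99
bid=98 ask=99
bid=98 ask=99

Derivation:
After op 1 [order #1] limit_sell(price=103, qty=10): fills=none; bids=[-] asks=[#1:10@103]
After op 2 [order #2] limit_buy(price=98, qty=8): fills=none; bids=[#2:8@98] asks=[#1:10@103]
After op 3 [order #3] limit_sell(price=99, qty=3): fills=none; bids=[#2:8@98] asks=[#3:3@99 #1:10@103]
After op 4 [order #4] market_sell(qty=7): fills=#2x#4:7@98; bids=[#2:1@98] asks=[#3:3@99 #1:10@103]
After op 5 [order #5] limit_sell(price=105, qty=8): fills=none; bids=[#2:1@98] asks=[#3:3@99 #1:10@103 #5:8@105]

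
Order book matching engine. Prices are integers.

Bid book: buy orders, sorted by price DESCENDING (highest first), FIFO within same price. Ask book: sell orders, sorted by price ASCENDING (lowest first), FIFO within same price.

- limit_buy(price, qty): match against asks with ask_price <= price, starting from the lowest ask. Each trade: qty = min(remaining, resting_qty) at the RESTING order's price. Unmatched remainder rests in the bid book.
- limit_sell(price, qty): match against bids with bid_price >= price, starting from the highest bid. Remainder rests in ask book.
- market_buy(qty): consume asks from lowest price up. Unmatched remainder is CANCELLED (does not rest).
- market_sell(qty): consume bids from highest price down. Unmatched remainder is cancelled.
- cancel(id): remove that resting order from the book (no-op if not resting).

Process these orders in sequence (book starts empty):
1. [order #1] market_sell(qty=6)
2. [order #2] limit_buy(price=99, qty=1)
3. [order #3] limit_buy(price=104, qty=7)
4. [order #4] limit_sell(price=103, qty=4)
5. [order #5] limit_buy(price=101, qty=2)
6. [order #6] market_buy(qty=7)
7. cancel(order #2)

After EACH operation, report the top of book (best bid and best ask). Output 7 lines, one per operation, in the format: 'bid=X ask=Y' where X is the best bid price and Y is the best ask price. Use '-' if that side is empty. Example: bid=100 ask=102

After op 1 [order #1] market_sell(qty=6): fills=none; bids=[-] asks=[-]
After op 2 [order #2] limit_buy(price=99, qty=1): fills=none; bids=[#2:1@99] asks=[-]
After op 3 [order #3] limit_buy(price=104, qty=7): fills=none; bids=[#3:7@104 #2:1@99] asks=[-]
After op 4 [order #4] limit_sell(price=103, qty=4): fills=#3x#4:4@104; bids=[#3:3@104 #2:1@99] asks=[-]
After op 5 [order #5] limit_buy(price=101, qty=2): fills=none; bids=[#3:3@104 #5:2@101 #2:1@99] asks=[-]
After op 6 [order #6] market_buy(qty=7): fills=none; bids=[#3:3@104 #5:2@101 #2:1@99] asks=[-]
After op 7 cancel(order #2): fills=none; bids=[#3:3@104 #5:2@101] asks=[-]

Answer: bid=- ask=-
bid=99 ask=-
bid=104 ask=-
bid=104 ask=-
bid=104 ask=-
bid=104 ask=-
bid=104 ask=-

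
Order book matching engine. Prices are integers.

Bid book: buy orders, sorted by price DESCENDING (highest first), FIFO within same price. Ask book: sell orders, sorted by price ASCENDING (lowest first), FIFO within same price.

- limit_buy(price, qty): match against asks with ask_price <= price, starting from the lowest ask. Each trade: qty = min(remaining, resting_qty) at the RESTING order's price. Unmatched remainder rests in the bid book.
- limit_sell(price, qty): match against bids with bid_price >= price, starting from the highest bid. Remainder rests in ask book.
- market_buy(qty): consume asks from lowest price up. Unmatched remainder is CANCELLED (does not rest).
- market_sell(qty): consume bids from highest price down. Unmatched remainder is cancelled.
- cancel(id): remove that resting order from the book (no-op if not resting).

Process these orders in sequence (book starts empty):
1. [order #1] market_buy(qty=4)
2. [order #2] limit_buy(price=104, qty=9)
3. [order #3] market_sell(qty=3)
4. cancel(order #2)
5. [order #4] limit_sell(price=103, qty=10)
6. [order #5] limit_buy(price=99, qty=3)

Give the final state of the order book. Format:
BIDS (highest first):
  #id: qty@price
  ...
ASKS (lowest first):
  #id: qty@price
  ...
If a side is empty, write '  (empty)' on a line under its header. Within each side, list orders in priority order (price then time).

After op 1 [order #1] market_buy(qty=4): fills=none; bids=[-] asks=[-]
After op 2 [order #2] limit_buy(price=104, qty=9): fills=none; bids=[#2:9@104] asks=[-]
After op 3 [order #3] market_sell(qty=3): fills=#2x#3:3@104; bids=[#2:6@104] asks=[-]
After op 4 cancel(order #2): fills=none; bids=[-] asks=[-]
After op 5 [order #4] limit_sell(price=103, qty=10): fills=none; bids=[-] asks=[#4:10@103]
After op 6 [order #5] limit_buy(price=99, qty=3): fills=none; bids=[#5:3@99] asks=[#4:10@103]

Answer: BIDS (highest first):
  #5: 3@99
ASKS (lowest first):
  #4: 10@103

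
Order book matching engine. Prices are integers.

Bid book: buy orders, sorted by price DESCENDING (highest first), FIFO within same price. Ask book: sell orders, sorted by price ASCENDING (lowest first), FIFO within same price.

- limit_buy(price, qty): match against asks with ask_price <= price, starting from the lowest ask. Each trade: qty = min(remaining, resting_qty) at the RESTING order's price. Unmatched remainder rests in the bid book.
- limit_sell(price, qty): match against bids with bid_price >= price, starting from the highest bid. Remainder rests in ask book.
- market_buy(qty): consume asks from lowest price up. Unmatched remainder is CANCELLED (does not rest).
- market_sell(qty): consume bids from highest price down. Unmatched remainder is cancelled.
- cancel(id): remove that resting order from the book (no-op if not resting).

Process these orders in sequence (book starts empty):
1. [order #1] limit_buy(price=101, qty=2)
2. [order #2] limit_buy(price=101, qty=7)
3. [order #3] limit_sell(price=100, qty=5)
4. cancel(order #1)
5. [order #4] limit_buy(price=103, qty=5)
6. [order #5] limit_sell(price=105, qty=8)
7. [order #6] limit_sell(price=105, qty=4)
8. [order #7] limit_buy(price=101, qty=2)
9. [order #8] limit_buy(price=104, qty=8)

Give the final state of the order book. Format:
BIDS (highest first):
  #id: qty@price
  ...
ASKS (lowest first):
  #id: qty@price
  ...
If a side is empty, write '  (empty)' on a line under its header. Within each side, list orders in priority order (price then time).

After op 1 [order #1] limit_buy(price=101, qty=2): fills=none; bids=[#1:2@101] asks=[-]
After op 2 [order #2] limit_buy(price=101, qty=7): fills=none; bids=[#1:2@101 #2:7@101] asks=[-]
After op 3 [order #3] limit_sell(price=100, qty=5): fills=#1x#3:2@101 #2x#3:3@101; bids=[#2:4@101] asks=[-]
After op 4 cancel(order #1): fills=none; bids=[#2:4@101] asks=[-]
After op 5 [order #4] limit_buy(price=103, qty=5): fills=none; bids=[#4:5@103 #2:4@101] asks=[-]
After op 6 [order #5] limit_sell(price=105, qty=8): fills=none; bids=[#4:5@103 #2:4@101] asks=[#5:8@105]
After op 7 [order #6] limit_sell(price=105, qty=4): fills=none; bids=[#4:5@103 #2:4@101] asks=[#5:8@105 #6:4@105]
After op 8 [order #7] limit_buy(price=101, qty=2): fills=none; bids=[#4:5@103 #2:4@101 #7:2@101] asks=[#5:8@105 #6:4@105]
After op 9 [order #8] limit_buy(price=104, qty=8): fills=none; bids=[#8:8@104 #4:5@103 #2:4@101 #7:2@101] asks=[#5:8@105 #6:4@105]

Answer: BIDS (highest first):
  #8: 8@104
  #4: 5@103
  #2: 4@101
  #7: 2@101
ASKS (lowest first):
  #5: 8@105
  #6: 4@105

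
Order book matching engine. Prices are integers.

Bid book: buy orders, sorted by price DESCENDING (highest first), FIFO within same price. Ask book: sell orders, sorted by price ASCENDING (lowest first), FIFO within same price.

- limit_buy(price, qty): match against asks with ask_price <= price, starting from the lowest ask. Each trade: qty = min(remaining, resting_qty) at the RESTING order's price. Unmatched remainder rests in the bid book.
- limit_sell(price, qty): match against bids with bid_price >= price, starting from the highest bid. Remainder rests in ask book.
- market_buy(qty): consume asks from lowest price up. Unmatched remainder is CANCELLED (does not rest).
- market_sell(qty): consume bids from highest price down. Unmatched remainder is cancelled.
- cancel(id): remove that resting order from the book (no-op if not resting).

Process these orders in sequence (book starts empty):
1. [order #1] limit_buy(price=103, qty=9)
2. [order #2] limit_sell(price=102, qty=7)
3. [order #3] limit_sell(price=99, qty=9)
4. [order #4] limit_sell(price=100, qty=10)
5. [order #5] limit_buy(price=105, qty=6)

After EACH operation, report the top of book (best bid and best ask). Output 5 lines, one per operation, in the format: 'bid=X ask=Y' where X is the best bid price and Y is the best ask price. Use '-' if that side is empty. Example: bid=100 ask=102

After op 1 [order #1] limit_buy(price=103, qty=9): fills=none; bids=[#1:9@103] asks=[-]
After op 2 [order #2] limit_sell(price=102, qty=7): fills=#1x#2:7@103; bids=[#1:2@103] asks=[-]
After op 3 [order #3] limit_sell(price=99, qty=9): fills=#1x#3:2@103; bids=[-] asks=[#3:7@99]
After op 4 [order #4] limit_sell(price=100, qty=10): fills=none; bids=[-] asks=[#3:7@99 #4:10@100]
After op 5 [order #5] limit_buy(price=105, qty=6): fills=#5x#3:6@99; bids=[-] asks=[#3:1@99 #4:10@100]

Answer: bid=103 ask=-
bid=103 ask=-
bid=- ask=99
bid=- ask=99
bid=- ask=99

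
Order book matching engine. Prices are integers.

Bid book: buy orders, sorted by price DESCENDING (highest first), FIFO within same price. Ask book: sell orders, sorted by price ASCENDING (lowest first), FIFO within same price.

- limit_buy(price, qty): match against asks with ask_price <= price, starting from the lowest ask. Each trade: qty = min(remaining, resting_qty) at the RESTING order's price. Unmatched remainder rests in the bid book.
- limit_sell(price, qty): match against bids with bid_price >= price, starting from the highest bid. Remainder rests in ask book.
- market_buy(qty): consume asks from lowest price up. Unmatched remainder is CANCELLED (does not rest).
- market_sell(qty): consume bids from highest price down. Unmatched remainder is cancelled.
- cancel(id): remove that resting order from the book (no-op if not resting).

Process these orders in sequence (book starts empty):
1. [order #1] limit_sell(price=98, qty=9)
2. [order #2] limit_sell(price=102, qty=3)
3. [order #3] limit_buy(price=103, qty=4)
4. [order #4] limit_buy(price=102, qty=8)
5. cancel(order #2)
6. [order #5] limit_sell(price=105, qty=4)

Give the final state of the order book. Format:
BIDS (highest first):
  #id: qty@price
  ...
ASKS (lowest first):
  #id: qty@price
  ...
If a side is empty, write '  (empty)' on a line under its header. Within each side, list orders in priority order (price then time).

After op 1 [order #1] limit_sell(price=98, qty=9): fills=none; bids=[-] asks=[#1:9@98]
After op 2 [order #2] limit_sell(price=102, qty=3): fills=none; bids=[-] asks=[#1:9@98 #2:3@102]
After op 3 [order #3] limit_buy(price=103, qty=4): fills=#3x#1:4@98; bids=[-] asks=[#1:5@98 #2:3@102]
After op 4 [order #4] limit_buy(price=102, qty=8): fills=#4x#1:5@98 #4x#2:3@102; bids=[-] asks=[-]
After op 5 cancel(order #2): fills=none; bids=[-] asks=[-]
After op 6 [order #5] limit_sell(price=105, qty=4): fills=none; bids=[-] asks=[#5:4@105]

Answer: BIDS (highest first):
  (empty)
ASKS (lowest first):
  #5: 4@105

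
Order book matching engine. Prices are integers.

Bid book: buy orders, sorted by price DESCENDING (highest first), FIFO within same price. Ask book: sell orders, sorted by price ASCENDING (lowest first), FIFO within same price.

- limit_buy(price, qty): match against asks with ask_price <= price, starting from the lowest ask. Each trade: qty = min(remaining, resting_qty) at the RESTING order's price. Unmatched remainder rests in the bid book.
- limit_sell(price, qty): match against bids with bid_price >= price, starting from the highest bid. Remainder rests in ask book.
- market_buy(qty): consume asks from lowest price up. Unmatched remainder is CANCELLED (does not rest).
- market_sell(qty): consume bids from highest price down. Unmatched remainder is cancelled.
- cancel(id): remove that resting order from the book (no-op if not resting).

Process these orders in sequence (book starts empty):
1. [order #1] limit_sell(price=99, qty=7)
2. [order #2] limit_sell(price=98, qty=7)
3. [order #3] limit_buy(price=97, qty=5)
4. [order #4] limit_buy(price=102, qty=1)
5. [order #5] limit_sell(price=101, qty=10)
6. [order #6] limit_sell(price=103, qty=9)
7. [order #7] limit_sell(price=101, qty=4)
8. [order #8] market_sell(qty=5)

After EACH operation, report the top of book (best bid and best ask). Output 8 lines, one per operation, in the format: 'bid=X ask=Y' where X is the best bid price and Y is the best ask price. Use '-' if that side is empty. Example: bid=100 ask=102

After op 1 [order #1] limit_sell(price=99, qty=7): fills=none; bids=[-] asks=[#1:7@99]
After op 2 [order #2] limit_sell(price=98, qty=7): fills=none; bids=[-] asks=[#2:7@98 #1:7@99]
After op 3 [order #3] limit_buy(price=97, qty=5): fills=none; bids=[#3:5@97] asks=[#2:7@98 #1:7@99]
After op 4 [order #4] limit_buy(price=102, qty=1): fills=#4x#2:1@98; bids=[#3:5@97] asks=[#2:6@98 #1:7@99]
After op 5 [order #5] limit_sell(price=101, qty=10): fills=none; bids=[#3:5@97] asks=[#2:6@98 #1:7@99 #5:10@101]
After op 6 [order #6] limit_sell(price=103, qty=9): fills=none; bids=[#3:5@97] asks=[#2:6@98 #1:7@99 #5:10@101 #6:9@103]
After op 7 [order #7] limit_sell(price=101, qty=4): fills=none; bids=[#3:5@97] asks=[#2:6@98 #1:7@99 #5:10@101 #7:4@101 #6:9@103]
After op 8 [order #8] market_sell(qty=5): fills=#3x#8:5@97; bids=[-] asks=[#2:6@98 #1:7@99 #5:10@101 #7:4@101 #6:9@103]

Answer: bid=- ask=99
bid=- ask=98
bid=97 ask=98
bid=97 ask=98
bid=97 ask=98
bid=97 ask=98
bid=97 ask=98
bid=- ask=98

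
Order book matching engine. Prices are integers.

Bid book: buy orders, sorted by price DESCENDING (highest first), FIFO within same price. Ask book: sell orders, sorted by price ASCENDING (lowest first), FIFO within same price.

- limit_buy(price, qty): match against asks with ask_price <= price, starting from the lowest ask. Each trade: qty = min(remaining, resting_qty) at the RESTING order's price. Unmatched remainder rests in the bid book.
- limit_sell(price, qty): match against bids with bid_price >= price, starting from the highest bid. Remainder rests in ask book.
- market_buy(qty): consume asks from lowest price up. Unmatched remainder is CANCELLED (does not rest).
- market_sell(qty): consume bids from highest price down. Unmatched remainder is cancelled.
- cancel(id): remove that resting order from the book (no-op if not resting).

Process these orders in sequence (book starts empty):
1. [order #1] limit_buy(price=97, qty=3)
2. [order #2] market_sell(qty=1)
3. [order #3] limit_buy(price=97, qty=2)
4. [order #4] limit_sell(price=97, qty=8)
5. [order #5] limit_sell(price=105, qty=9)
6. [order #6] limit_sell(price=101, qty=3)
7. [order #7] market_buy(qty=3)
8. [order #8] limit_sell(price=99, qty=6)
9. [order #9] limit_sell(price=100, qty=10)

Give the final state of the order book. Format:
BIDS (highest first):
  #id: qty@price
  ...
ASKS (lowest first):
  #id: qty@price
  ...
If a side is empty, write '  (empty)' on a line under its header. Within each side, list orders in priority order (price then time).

After op 1 [order #1] limit_buy(price=97, qty=3): fills=none; bids=[#1:3@97] asks=[-]
After op 2 [order #2] market_sell(qty=1): fills=#1x#2:1@97; bids=[#1:2@97] asks=[-]
After op 3 [order #3] limit_buy(price=97, qty=2): fills=none; bids=[#1:2@97 #3:2@97] asks=[-]
After op 4 [order #4] limit_sell(price=97, qty=8): fills=#1x#4:2@97 #3x#4:2@97; bids=[-] asks=[#4:4@97]
After op 5 [order #5] limit_sell(price=105, qty=9): fills=none; bids=[-] asks=[#4:4@97 #5:9@105]
After op 6 [order #6] limit_sell(price=101, qty=3): fills=none; bids=[-] asks=[#4:4@97 #6:3@101 #5:9@105]
After op 7 [order #7] market_buy(qty=3): fills=#7x#4:3@97; bids=[-] asks=[#4:1@97 #6:3@101 #5:9@105]
After op 8 [order #8] limit_sell(price=99, qty=6): fills=none; bids=[-] asks=[#4:1@97 #8:6@99 #6:3@101 #5:9@105]
After op 9 [order #9] limit_sell(price=100, qty=10): fills=none; bids=[-] asks=[#4:1@97 #8:6@99 #9:10@100 #6:3@101 #5:9@105]

Answer: BIDS (highest first):
  (empty)
ASKS (lowest first):
  #4: 1@97
  #8: 6@99
  #9: 10@100
  #6: 3@101
  #5: 9@105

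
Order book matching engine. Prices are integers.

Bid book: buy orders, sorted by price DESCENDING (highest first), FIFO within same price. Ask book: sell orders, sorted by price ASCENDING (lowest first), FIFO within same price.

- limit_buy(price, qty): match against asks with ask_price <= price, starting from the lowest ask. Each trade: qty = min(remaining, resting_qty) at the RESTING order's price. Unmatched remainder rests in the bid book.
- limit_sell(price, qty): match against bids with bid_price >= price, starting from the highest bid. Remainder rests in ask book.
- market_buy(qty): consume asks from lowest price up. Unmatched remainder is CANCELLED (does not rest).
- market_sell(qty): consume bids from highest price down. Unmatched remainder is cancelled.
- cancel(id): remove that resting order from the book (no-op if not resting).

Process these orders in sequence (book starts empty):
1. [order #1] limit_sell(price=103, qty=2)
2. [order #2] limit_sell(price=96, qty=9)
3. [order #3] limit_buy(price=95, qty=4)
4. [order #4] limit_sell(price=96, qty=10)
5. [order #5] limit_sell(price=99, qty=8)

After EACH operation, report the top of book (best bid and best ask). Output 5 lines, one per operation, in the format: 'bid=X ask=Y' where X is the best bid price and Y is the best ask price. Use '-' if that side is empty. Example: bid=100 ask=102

Answer: bid=- ask=103
bid=- ask=96
bid=95 ask=96
bid=95 ask=96
bid=95 ask=96

Derivation:
After op 1 [order #1] limit_sell(price=103, qty=2): fills=none; bids=[-] asks=[#1:2@103]
After op 2 [order #2] limit_sell(price=96, qty=9): fills=none; bids=[-] asks=[#2:9@96 #1:2@103]
After op 3 [order #3] limit_buy(price=95, qty=4): fills=none; bids=[#3:4@95] asks=[#2:9@96 #1:2@103]
After op 4 [order #4] limit_sell(price=96, qty=10): fills=none; bids=[#3:4@95] asks=[#2:9@96 #4:10@96 #1:2@103]
After op 5 [order #5] limit_sell(price=99, qty=8): fills=none; bids=[#3:4@95] asks=[#2:9@96 #4:10@96 #5:8@99 #1:2@103]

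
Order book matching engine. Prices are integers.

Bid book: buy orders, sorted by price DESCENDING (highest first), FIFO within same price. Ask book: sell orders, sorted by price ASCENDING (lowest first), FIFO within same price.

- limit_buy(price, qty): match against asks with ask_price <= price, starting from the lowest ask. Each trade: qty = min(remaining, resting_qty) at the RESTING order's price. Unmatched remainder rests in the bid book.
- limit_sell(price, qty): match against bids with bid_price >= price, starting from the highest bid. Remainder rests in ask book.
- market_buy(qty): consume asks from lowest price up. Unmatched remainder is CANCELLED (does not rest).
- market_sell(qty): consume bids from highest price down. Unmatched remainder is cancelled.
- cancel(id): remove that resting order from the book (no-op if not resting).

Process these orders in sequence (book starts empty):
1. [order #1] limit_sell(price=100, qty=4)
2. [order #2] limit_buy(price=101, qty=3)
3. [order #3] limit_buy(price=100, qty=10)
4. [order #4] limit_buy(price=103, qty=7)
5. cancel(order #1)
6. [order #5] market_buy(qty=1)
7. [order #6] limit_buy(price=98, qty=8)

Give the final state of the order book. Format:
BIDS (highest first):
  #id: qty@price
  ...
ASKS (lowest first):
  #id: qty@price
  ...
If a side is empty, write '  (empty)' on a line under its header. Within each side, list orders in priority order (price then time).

After op 1 [order #1] limit_sell(price=100, qty=4): fills=none; bids=[-] asks=[#1:4@100]
After op 2 [order #2] limit_buy(price=101, qty=3): fills=#2x#1:3@100; bids=[-] asks=[#1:1@100]
After op 3 [order #3] limit_buy(price=100, qty=10): fills=#3x#1:1@100; bids=[#3:9@100] asks=[-]
After op 4 [order #4] limit_buy(price=103, qty=7): fills=none; bids=[#4:7@103 #3:9@100] asks=[-]
After op 5 cancel(order #1): fills=none; bids=[#4:7@103 #3:9@100] asks=[-]
After op 6 [order #5] market_buy(qty=1): fills=none; bids=[#4:7@103 #3:9@100] asks=[-]
After op 7 [order #6] limit_buy(price=98, qty=8): fills=none; bids=[#4:7@103 #3:9@100 #6:8@98] asks=[-]

Answer: BIDS (highest first):
  #4: 7@103
  #3: 9@100
  #6: 8@98
ASKS (lowest first):
  (empty)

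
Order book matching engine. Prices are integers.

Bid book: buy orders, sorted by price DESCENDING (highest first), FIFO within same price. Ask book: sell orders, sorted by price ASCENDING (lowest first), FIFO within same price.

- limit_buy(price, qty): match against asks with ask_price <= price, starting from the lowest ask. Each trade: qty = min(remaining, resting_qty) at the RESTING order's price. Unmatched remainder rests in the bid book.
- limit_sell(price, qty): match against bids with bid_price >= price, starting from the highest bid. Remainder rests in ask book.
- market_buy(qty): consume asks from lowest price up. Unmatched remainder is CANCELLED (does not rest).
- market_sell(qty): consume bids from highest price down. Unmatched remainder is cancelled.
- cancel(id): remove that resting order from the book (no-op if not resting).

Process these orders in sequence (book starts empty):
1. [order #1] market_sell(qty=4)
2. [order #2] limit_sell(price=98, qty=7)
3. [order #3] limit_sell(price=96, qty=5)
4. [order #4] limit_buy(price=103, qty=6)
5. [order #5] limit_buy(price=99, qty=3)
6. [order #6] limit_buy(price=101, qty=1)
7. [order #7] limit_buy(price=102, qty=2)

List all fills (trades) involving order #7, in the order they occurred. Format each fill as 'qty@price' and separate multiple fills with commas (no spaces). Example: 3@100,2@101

Answer: 2@98

Derivation:
After op 1 [order #1] market_sell(qty=4): fills=none; bids=[-] asks=[-]
After op 2 [order #2] limit_sell(price=98, qty=7): fills=none; bids=[-] asks=[#2:7@98]
After op 3 [order #3] limit_sell(price=96, qty=5): fills=none; bids=[-] asks=[#3:5@96 #2:7@98]
After op 4 [order #4] limit_buy(price=103, qty=6): fills=#4x#3:5@96 #4x#2:1@98; bids=[-] asks=[#2:6@98]
After op 5 [order #5] limit_buy(price=99, qty=3): fills=#5x#2:3@98; bids=[-] asks=[#2:3@98]
After op 6 [order #6] limit_buy(price=101, qty=1): fills=#6x#2:1@98; bids=[-] asks=[#2:2@98]
After op 7 [order #7] limit_buy(price=102, qty=2): fills=#7x#2:2@98; bids=[-] asks=[-]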